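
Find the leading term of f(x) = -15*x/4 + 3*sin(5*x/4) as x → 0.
-125*x**3/128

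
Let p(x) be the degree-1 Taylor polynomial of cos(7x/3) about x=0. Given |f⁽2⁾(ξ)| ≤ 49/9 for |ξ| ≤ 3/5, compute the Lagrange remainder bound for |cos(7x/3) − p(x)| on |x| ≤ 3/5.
49/50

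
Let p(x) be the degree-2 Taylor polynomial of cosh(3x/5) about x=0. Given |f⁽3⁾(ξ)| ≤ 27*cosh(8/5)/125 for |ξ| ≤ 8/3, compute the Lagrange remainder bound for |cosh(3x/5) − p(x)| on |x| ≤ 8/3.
256*cosh(8/5)/375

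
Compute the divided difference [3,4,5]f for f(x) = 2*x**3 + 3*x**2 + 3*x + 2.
27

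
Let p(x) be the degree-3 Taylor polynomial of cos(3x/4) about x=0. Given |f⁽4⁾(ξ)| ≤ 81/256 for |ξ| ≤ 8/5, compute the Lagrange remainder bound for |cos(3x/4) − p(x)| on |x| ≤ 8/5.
54/625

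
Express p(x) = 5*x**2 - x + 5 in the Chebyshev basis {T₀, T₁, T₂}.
(15/2)T₀ - T₁ + (5/2)T₂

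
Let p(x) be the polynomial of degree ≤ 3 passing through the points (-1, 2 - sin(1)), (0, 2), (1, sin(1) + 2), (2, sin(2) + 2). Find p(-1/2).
-5*sin(1)/8 + sin(2)/16 + 2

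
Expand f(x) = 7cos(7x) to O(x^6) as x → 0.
7 - 343*x**2/2 + 16807*x**4/24 + O(x**6)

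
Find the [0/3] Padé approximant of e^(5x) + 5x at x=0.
1/(-4625*x**3/6 + 175*x**2/2 - 10*x + 1)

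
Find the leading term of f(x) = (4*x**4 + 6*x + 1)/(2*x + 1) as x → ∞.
2*x**3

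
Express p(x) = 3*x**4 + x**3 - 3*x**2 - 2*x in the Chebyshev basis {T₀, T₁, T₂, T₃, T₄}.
(-3/8)T₀ + (-5/4)T₁ + (1/4)T₃ + (3/8)T₄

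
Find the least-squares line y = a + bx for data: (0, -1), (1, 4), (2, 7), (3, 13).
a = -1, b = 9/2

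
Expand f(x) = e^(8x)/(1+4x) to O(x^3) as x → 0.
1 + 4*x + 16*x**2 + O(x**3)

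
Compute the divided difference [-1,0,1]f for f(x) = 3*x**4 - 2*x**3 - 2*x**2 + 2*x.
1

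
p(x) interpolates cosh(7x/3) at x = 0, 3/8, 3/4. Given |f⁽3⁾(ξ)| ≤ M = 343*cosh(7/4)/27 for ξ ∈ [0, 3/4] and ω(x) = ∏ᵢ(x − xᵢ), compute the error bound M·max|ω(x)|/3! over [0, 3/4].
343*sqrt(3)*cosh(7/4)/13824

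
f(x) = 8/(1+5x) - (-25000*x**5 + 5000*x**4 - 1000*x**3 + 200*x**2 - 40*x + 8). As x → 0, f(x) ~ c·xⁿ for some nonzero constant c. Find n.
6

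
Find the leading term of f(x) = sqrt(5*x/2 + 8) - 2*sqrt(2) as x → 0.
5*sqrt(2)*x/16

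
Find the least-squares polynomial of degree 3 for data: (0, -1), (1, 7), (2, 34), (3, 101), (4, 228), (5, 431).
-5/6 + (899/252)x + (25/42)x² + (115/36)x³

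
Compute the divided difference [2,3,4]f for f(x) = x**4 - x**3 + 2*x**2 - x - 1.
48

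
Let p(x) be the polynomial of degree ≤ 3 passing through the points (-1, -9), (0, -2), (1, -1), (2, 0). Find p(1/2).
-9/8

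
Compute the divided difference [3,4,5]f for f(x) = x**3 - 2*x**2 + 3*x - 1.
10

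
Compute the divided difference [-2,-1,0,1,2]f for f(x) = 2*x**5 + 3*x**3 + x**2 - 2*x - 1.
0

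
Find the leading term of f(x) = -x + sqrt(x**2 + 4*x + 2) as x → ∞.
2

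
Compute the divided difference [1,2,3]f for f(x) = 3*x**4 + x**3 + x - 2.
81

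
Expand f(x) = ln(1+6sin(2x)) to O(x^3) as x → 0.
12*x - 72*x**2 + O(x**3)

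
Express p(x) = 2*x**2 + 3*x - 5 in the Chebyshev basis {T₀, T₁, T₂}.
(-4)T₀ + (3)T₁ + T₂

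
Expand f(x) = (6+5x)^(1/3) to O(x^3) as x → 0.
6**(1/3) + 5*6**(1/3)*x/18 - 25*6**(1/3)*x**2/324 + O(x**3)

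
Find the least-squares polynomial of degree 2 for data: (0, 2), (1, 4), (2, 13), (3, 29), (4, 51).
67/35 + (-79/70)x + (47/14)x²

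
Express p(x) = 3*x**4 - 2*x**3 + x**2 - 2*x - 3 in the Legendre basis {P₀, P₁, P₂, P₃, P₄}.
(-31/15)P₀ + (-16/5)P₁ + (50/21)P₂ + (-4/5)P₃ + (24/35)P₄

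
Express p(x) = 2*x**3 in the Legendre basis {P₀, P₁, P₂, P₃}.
(6/5)P₁ + (4/5)P₃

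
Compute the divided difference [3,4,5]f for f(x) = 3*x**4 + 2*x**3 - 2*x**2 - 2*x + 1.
313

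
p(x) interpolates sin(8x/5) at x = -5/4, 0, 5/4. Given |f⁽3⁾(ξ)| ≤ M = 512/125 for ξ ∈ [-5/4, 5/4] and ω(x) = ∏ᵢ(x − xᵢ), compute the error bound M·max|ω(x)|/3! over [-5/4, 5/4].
8*sqrt(3)/27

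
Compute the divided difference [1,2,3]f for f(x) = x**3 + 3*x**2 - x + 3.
9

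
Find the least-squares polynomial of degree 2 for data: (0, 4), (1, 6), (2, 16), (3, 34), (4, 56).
128/35 + (-18/35)x + (24/7)x²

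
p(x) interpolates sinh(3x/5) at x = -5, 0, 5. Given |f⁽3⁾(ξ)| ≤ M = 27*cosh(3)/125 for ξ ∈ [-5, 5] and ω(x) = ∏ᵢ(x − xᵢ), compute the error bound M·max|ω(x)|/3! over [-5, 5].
sqrt(3)*cosh(3)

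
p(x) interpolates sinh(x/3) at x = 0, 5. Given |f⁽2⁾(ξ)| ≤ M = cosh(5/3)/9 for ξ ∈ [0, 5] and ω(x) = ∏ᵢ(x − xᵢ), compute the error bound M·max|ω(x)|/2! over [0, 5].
25*cosh(5/3)/72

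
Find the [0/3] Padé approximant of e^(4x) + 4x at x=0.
1/(-1184*x**3/3 + 56*x**2 - 8*x + 1)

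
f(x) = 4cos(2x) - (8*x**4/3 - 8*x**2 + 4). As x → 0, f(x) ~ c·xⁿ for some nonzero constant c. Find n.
6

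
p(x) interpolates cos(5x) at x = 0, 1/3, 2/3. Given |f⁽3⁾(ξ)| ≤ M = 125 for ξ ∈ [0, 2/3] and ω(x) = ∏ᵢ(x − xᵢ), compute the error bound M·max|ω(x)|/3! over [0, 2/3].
125*sqrt(3)/729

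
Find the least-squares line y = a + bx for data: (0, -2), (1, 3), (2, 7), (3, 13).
a = -21/10, b = 49/10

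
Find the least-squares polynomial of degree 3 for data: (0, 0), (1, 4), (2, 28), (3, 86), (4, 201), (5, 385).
-1/126 + (391/756)x + (193/252)x² + (157/54)x³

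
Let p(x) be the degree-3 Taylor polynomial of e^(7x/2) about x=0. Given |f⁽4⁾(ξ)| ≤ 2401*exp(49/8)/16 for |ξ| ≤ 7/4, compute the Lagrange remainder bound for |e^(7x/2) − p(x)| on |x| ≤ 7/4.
5764801*exp(49/8)/98304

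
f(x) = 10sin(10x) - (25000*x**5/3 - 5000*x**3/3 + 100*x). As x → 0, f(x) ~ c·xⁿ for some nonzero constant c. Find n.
7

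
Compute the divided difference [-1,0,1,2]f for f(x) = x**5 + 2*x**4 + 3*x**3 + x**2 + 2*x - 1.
12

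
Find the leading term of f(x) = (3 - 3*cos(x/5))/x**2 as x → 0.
3/50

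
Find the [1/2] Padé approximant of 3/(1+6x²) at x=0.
3/(6*x**2 + 1)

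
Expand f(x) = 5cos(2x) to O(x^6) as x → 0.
5 - 10*x**2 + 10*x**4/3 + O(x**6)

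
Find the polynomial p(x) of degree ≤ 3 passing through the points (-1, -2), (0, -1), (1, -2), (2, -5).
-x**2 - 1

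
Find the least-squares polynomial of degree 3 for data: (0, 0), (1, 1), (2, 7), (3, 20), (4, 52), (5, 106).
-1/9 + (865/378)x + (-457/252)x² + (121/108)x³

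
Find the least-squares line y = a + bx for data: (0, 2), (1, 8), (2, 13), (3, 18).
a = 23/10, b = 53/10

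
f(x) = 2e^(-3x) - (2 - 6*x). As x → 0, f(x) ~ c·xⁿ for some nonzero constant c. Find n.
2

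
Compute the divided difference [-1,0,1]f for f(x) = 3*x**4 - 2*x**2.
1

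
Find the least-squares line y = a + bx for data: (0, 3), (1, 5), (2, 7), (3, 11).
a = 13/5, b = 13/5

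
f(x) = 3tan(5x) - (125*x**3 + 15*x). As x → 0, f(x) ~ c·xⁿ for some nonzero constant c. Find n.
5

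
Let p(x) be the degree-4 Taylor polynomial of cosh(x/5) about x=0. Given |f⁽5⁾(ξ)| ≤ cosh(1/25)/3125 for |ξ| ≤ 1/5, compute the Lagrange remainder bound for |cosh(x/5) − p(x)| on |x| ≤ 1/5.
cosh(1/25)/1171875000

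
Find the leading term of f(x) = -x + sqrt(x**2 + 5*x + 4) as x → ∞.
5/2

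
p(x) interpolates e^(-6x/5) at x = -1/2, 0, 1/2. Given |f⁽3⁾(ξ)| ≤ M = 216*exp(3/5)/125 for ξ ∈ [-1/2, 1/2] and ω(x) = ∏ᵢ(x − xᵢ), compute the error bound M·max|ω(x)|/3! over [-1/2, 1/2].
sqrt(3)*exp(3/5)/125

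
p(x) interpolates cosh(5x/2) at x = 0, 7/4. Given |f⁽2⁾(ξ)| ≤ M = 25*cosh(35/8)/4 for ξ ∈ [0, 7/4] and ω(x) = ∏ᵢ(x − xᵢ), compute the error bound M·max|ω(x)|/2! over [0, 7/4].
1225*cosh(35/8)/512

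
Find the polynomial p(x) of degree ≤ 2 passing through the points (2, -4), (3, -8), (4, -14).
-x**2 + x - 2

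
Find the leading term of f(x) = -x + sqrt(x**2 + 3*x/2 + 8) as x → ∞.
3/4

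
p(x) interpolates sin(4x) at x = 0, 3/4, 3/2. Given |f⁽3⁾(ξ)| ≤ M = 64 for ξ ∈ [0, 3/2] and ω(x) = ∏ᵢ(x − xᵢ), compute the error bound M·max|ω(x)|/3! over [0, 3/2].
sqrt(3)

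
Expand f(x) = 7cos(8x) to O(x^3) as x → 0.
7 - 224*x**2 + O(x**3)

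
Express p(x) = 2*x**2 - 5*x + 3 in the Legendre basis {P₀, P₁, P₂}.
(11/3)P₀ + (-5)P₁ + (4/3)P₂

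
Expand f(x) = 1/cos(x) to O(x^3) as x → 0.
1 + x**2/2 + O(x**3)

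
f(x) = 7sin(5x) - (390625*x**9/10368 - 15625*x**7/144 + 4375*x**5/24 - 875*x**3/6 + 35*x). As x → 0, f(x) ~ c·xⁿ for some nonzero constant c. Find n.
11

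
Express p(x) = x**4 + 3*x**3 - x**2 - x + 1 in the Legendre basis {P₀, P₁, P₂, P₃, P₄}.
(13/15)P₀ + (4/5)P₁ + (-2/21)P₂ + (6/5)P₃ + (8/35)P₄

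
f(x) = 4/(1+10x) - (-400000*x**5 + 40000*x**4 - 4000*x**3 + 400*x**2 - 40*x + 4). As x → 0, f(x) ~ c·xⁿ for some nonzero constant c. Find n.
6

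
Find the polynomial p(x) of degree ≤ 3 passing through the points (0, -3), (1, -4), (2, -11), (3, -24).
-3*x**2 + 2*x - 3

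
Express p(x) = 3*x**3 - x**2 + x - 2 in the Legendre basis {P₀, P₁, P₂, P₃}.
(-7/3)P₀ + (14/5)P₁ + (-2/3)P₂ + (6/5)P₃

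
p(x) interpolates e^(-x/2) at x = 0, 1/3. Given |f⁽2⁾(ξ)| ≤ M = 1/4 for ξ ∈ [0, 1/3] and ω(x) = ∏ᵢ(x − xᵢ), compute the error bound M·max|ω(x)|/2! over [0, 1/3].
1/288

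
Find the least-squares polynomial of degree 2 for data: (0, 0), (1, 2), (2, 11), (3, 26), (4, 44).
-13/35 + (12/35)x + (19/7)x²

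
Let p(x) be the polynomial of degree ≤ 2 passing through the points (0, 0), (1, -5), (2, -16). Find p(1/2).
-7/4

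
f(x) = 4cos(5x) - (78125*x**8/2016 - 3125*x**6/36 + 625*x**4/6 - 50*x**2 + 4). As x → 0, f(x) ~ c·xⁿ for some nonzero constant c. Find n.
10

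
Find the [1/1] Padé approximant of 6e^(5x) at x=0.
(15*x + 6)/(1 - 5*x/2)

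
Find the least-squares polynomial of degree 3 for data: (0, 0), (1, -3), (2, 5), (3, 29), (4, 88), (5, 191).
-5/21 + (-101/63)x + (-97/42)x² + (37/18)x³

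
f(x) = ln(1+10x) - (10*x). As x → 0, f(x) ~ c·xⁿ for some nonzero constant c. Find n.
2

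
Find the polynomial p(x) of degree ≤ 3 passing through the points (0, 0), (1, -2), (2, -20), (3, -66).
-2*x**3 - 2*x**2 + 2*x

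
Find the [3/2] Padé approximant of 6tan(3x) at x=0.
(-54*x**3/5 + 18*x)/(1 - 18*x**2/5)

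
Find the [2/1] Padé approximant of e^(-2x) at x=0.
(2*x**2/3 - 4*x/3 + 1)/(2*x/3 + 1)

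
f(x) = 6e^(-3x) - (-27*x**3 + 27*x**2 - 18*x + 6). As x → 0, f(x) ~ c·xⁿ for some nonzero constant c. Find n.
4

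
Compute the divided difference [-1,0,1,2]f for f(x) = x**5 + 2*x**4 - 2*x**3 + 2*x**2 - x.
7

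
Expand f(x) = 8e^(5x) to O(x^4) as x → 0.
8 + 40*x + 100*x**2 + 500*x**3/3 + O(x**4)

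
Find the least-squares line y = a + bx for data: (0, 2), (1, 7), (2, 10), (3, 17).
a = 9/5, b = 24/5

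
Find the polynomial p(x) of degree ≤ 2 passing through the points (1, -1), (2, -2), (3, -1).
x**2 - 4*x + 2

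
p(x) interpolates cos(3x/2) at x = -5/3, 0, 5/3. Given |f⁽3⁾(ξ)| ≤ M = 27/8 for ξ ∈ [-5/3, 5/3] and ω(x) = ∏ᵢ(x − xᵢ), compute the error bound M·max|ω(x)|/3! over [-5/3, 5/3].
125*sqrt(3)/216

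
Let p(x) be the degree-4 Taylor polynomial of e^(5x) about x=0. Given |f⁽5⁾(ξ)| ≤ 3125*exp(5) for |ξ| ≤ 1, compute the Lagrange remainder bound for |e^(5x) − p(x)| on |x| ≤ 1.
625*exp(5)/24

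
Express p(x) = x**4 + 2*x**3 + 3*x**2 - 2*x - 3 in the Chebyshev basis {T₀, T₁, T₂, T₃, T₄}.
(-9/8)T₀ + (-1/2)T₁ + (2)T₂ + (1/2)T₃ + (1/8)T₄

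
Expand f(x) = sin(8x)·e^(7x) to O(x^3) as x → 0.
8*x + 56*x**2 + O(x**3)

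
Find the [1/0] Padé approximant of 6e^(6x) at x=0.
36*x + 6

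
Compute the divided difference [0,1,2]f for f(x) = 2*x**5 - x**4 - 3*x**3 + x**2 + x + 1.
15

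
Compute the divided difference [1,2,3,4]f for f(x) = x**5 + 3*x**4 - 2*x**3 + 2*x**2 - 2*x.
93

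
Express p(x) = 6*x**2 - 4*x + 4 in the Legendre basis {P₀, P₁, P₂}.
(6)P₀ + (-4)P₁ + (4)P₂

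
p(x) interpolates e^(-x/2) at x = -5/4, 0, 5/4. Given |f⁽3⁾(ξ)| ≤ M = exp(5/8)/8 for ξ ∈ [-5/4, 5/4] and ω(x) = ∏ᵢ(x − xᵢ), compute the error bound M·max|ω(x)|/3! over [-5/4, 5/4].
125*sqrt(3)*exp(5/8)/13824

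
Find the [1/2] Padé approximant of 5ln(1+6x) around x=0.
30*x/(-3*x**2 + 3*x + 1)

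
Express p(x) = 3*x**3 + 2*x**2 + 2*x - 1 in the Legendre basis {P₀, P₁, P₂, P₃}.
(-1/3)P₀ + (19/5)P₁ + (4/3)P₂ + (6/5)P₃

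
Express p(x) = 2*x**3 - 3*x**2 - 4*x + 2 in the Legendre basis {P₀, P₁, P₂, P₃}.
P₀ + (-14/5)P₁ + (-2)P₂ + (4/5)P₃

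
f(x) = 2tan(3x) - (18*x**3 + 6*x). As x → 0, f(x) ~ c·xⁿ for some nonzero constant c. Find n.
5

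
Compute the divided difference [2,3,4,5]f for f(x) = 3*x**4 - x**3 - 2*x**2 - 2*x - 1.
41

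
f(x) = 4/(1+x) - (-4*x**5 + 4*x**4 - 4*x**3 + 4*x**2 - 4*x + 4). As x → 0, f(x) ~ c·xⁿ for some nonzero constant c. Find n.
6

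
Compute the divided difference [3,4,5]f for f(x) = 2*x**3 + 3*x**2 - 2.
27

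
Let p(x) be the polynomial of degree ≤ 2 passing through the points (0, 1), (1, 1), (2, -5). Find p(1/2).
7/4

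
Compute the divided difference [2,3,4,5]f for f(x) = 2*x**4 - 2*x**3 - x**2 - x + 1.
26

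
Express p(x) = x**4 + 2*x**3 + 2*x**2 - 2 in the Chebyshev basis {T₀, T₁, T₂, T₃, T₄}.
(-5/8)T₀ + (3/2)T₁ + (3/2)T₂ + (1/2)T₃ + (1/8)T₄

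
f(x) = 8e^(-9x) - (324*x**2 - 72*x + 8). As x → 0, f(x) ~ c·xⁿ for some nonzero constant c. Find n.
3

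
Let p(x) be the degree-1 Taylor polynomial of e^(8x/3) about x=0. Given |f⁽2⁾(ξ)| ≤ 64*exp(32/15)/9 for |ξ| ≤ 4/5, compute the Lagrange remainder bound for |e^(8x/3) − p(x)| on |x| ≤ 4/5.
512*exp(32/15)/225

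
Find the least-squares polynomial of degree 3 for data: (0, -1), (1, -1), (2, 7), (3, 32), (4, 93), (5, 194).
-58/63 + (26/189)x + (-571/252)x² + (217/108)x³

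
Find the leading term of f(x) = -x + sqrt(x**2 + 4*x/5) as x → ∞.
2/5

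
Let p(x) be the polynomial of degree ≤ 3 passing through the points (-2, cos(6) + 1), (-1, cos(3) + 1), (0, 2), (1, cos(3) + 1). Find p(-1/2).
cos(3)/2 - cos(6)/16 + 25/16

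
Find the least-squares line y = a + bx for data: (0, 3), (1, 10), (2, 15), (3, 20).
a = 18/5, b = 28/5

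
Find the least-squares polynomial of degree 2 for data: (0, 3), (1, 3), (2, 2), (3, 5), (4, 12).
25/7 + (-22/7)x + (9/7)x²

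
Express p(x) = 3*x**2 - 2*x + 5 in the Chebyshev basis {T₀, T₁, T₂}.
(13/2)T₀ + (-2)T₁ + (3/2)T₂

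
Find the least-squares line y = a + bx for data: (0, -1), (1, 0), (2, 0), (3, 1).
a = -9/10, b = 3/5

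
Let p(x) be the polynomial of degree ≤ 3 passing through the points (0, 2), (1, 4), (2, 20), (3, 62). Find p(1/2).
2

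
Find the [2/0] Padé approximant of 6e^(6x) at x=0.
108*x**2 + 36*x + 6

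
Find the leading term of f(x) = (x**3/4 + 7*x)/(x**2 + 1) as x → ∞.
x/4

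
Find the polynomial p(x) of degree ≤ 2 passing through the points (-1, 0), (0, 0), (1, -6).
-3*x**2 - 3*x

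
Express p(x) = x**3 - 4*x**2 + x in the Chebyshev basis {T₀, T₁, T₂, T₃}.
(-2)T₀ + (7/4)T₁ + (-2)T₂ + (1/4)T₃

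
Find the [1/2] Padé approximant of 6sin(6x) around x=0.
36*x/(6*x**2 + 1)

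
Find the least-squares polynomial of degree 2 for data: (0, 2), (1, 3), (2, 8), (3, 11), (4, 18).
64/35 + (8/7)x + (5/7)x²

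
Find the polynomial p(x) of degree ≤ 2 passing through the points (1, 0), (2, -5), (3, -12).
-x**2 - 2*x + 3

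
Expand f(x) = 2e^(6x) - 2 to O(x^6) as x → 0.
12*x + 36*x**2 + 72*x**3 + 108*x**4 + 648*x**5/5 + O(x**6)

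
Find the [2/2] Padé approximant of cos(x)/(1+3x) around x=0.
(-103*x**2/204 + x/34 + 1)/(x**2/12 + 103*x/34 + 1)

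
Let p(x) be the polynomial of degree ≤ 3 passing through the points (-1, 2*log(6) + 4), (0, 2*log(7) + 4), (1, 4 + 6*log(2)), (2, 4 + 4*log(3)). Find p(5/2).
4 + log(321489*2**(1/4)*3**(1/8)*7**(5/8)/16384)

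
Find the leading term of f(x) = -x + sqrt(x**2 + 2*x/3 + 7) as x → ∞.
1/3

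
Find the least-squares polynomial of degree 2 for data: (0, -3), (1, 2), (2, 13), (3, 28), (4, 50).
-104/35 + (82/35)x + (19/7)x²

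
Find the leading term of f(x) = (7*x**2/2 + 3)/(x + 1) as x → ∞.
7*x/2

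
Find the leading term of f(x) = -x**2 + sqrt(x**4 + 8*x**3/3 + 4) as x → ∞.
4*x/3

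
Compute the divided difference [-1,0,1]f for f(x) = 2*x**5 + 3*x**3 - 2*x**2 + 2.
-2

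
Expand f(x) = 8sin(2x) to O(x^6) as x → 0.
16*x - 32*x**3/3 + 32*x**5/15 + O(x**6)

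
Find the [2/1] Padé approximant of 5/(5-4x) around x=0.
1/(1 - 4*x/5)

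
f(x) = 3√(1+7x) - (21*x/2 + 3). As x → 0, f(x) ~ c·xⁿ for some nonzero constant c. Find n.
2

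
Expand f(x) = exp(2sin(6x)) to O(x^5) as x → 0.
1 + 12*x + 72*x**2 + 216*x**3 + O(x**5)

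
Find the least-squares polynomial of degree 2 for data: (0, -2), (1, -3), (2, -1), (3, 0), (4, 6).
-68/35 + (-127/70)x + (13/14)x²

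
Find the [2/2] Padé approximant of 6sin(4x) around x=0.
24*x/(8*x**2/3 + 1)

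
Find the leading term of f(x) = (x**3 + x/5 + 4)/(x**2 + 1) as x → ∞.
x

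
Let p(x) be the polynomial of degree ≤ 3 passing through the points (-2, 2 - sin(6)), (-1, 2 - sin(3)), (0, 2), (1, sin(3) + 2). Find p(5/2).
35*sin(6)/16 - 15*sin(3)/8 + 2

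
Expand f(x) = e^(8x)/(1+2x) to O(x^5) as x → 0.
1 + 6*x + 20*x**2 + 136*x**3/3 + 80*x**4 + O(x**5)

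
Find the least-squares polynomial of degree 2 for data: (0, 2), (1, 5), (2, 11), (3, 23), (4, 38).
73/35 + (3/7)x + (15/7)x²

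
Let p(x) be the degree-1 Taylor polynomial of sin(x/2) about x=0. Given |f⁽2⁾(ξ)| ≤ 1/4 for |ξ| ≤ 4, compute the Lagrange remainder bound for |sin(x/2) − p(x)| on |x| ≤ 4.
2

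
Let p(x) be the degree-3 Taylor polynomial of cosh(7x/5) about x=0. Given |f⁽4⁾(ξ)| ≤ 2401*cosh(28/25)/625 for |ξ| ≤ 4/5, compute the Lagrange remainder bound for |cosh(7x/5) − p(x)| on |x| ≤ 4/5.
76832*cosh(28/25)/1171875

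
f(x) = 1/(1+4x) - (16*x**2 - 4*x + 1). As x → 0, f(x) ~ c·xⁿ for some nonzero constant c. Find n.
3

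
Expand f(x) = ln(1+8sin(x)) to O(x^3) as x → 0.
8*x - 32*x**2 + O(x**3)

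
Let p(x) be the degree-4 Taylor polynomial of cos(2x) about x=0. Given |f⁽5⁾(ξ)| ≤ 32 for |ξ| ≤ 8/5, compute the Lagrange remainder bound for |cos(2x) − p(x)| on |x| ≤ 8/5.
131072/46875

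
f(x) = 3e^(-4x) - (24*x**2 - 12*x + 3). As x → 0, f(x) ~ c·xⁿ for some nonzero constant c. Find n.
3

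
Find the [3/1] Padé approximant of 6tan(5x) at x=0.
250*x**3 + 30*x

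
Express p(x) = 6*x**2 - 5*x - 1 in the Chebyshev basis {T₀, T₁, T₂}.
(2)T₀ + (-5)T₁ + (3)T₂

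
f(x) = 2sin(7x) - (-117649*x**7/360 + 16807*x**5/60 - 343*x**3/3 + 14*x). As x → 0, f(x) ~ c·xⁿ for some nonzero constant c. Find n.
9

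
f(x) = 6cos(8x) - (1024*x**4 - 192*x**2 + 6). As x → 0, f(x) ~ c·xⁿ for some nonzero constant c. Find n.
6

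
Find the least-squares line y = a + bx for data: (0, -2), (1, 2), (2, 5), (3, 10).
a = -21/10, b = 39/10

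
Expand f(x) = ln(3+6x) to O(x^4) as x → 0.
log(3) + 2*x - 2*x**2 + 8*x**3/3 + O(x**4)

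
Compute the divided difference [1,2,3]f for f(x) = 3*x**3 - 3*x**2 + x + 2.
15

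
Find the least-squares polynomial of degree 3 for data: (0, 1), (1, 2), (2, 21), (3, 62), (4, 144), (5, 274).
11/14 + (-125/84)x + (23/14)x² + (23/12)x³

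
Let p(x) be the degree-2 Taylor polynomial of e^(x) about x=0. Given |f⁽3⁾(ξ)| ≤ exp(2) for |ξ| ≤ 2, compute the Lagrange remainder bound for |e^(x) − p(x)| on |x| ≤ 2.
4*exp(2)/3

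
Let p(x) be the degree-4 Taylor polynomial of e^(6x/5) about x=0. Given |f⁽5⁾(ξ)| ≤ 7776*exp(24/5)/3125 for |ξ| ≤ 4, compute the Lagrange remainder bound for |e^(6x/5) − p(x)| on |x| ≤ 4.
331776*exp(24/5)/15625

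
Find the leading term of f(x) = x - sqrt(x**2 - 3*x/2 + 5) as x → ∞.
3/4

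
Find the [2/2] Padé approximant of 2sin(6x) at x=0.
12*x/(6*x**2 + 1)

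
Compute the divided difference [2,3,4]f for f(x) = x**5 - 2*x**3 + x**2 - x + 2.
268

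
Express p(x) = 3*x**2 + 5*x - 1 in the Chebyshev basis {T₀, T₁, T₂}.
(1/2)T₀ + (5)T₁ + (3/2)T₂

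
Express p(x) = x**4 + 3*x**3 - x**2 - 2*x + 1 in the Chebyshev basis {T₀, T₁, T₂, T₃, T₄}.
(7/8)T₀ + (1/4)T₁ + (3/4)T₃ + (1/8)T₄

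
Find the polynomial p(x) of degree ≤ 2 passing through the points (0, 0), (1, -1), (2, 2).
2*x**2 - 3*x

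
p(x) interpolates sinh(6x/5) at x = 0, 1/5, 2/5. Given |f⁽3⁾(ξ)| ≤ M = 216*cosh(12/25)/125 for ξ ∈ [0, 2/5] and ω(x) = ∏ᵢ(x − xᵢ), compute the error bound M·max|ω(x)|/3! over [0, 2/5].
8*sqrt(3)*cosh(12/25)/15625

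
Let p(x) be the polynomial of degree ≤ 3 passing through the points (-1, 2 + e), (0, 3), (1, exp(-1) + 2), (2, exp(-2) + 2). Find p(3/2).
(5 + 15*e + (e + 27)*exp(2))*exp(-2)/16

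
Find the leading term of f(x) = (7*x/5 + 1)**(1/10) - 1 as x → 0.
7*x/50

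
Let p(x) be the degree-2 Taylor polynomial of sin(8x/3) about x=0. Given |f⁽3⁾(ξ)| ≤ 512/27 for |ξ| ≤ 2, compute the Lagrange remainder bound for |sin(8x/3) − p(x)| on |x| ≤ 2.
2048/81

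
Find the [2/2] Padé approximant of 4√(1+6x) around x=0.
(45*x**2 + 30*x + 4)/(9*x**2/4 + 9*x/2 + 1)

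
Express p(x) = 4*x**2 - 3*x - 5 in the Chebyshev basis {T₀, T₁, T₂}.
(-3)T₀ + (-3)T₁ + (2)T₂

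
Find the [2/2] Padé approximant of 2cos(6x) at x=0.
(2 - 30*x**2)/(3*x**2 + 1)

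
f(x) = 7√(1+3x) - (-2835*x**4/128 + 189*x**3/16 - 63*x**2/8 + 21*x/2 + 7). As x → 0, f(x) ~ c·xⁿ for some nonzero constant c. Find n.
5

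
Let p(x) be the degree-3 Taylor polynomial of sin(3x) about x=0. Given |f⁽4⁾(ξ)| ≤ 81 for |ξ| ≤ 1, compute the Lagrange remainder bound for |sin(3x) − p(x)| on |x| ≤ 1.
27/8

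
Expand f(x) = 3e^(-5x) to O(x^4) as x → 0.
3 - 15*x + 75*x**2/2 - 125*x**3/2 + O(x**4)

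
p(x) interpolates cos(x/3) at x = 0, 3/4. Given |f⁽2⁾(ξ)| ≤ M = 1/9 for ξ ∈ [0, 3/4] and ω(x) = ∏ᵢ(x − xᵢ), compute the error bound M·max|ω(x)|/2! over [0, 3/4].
1/128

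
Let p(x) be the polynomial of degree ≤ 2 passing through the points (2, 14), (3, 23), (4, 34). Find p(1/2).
17/4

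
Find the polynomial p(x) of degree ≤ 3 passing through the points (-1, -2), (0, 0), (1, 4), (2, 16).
x**3 + x**2 + 2*x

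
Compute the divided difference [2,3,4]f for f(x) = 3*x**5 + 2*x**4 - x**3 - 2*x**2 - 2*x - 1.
954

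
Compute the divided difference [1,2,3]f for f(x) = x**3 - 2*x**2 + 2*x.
4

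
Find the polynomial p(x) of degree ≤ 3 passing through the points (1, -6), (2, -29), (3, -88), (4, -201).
-3*x**3 - 2*x - 1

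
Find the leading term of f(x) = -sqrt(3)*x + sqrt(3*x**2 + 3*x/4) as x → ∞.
sqrt(3)/8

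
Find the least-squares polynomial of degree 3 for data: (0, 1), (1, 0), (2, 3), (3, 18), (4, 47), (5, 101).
20/21 + (-64/63)x + (-79/84)x² + (37/36)x³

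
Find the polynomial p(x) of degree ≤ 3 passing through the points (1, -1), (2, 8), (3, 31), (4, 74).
x**3 + x**2 - x - 2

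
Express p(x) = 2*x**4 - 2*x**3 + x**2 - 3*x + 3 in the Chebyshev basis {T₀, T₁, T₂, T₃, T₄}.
(17/4)T₀ + (-9/2)T₁ + (3/2)T₂ + (-1/2)T₃ + (1/4)T₄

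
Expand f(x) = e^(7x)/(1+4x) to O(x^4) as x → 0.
1 + 3*x + 25*x**2/2 + 43*x**3/6 + O(x**4)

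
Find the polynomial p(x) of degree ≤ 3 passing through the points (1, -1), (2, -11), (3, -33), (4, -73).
-x**3 - 3*x + 3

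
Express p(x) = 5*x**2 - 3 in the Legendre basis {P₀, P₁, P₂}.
(-4/3)P₀ + (10/3)P₂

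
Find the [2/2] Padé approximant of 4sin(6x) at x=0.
24*x/(6*x**2 + 1)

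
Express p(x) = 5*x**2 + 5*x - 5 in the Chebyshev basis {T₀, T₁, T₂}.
(-5/2)T₀ + (5)T₁ + (5/2)T₂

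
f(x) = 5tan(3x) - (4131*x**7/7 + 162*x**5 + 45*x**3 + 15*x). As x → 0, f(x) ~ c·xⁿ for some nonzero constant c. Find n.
9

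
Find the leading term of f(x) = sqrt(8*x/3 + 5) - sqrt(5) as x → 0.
4*sqrt(5)*x/15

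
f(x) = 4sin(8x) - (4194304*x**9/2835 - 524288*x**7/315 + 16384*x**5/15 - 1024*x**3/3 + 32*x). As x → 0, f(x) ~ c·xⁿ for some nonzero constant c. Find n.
11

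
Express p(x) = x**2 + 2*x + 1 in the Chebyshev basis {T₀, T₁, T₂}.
(3/2)T₀ + (2)T₁ + (1/2)T₂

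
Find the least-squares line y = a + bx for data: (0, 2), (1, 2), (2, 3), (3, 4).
a = 17/10, b = 7/10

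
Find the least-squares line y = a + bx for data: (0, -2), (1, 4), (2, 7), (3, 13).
a = -17/10, b = 24/5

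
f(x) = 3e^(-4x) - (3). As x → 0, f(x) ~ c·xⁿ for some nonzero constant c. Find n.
1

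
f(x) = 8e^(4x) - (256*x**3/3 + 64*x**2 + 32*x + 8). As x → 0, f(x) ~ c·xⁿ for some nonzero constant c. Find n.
4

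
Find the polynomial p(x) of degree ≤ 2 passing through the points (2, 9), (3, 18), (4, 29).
x**2 + 4*x - 3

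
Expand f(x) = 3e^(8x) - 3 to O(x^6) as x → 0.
24*x + 96*x**2 + 256*x**3 + 512*x**4 + 4096*x**5/5 + O(x**6)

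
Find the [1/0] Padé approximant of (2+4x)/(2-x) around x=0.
5*x/2 + 1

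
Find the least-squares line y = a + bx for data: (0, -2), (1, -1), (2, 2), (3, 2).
a = -2, b = 3/2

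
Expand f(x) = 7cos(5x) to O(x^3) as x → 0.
7 - 175*x**2/2 + O(x**3)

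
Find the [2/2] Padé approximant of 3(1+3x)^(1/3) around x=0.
(7*x**2 + 21*x/2 + 3)/(5*x**2/6 + 5*x/2 + 1)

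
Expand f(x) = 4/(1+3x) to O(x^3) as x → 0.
4 - 12*x + 36*x**2 + O(x**3)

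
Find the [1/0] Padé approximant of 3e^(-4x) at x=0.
3 - 12*x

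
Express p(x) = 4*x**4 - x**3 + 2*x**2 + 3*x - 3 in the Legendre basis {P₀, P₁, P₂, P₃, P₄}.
(-23/15)P₀ + (12/5)P₁ + (76/21)P₂ + (-2/5)P₃ + (32/35)P₄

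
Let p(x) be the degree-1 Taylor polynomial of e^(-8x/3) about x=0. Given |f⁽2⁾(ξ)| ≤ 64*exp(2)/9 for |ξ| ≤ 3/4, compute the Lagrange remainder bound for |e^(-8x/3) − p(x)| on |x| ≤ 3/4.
2*exp(2)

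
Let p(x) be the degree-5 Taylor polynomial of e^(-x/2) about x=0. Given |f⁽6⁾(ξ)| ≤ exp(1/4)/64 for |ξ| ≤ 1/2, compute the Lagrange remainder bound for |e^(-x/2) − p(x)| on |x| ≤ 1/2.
exp(1/4)/2949120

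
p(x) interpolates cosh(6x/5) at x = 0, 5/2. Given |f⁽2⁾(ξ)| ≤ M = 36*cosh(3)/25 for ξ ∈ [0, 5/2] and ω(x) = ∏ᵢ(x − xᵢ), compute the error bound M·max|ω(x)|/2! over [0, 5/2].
9*cosh(3)/8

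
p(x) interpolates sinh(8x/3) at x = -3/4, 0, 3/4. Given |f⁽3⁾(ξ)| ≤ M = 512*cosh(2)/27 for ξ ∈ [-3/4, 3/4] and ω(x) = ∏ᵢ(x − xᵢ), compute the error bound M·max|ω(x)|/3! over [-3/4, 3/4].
8*sqrt(3)*cosh(2)/27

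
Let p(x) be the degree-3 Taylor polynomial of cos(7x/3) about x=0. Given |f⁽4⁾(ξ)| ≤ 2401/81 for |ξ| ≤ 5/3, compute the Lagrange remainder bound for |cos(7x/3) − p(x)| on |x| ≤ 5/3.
1500625/157464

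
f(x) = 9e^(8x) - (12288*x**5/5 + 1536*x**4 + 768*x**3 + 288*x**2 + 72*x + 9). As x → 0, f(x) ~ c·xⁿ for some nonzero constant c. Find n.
6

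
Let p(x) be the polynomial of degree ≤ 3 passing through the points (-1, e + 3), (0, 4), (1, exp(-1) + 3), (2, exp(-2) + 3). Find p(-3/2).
(-5 + 21*e + (13 + 35*e)*exp(2))*exp(-2)/16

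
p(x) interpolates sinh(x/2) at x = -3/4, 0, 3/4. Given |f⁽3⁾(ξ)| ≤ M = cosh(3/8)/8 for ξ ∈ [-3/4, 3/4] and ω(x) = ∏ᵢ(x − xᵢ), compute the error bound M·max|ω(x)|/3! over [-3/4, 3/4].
sqrt(3)*cosh(3/8)/512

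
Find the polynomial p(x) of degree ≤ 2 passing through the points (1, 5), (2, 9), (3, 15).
x**2 + x + 3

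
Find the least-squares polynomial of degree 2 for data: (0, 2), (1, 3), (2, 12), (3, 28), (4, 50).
9/5 + (-19/10)x + (7/2)x²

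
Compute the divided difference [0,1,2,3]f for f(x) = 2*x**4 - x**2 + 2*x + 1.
12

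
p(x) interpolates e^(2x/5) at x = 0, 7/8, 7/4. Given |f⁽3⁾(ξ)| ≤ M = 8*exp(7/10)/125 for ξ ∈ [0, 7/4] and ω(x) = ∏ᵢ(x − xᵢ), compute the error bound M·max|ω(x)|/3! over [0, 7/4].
343*sqrt(3)*exp(7/10)/216000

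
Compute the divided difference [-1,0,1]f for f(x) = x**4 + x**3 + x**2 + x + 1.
2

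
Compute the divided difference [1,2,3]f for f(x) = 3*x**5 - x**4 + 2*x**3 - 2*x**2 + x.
255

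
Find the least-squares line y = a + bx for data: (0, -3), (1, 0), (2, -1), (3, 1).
a = -12/5, b = 11/10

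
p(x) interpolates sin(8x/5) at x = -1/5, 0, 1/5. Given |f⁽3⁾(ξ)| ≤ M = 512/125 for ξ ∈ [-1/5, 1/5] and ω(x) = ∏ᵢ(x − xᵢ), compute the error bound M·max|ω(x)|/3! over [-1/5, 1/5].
512*sqrt(3)/421875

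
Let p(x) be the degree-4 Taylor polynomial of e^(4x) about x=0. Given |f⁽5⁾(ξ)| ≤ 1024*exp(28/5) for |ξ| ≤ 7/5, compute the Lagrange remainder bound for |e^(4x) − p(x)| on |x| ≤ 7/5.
2151296*exp(28/5)/46875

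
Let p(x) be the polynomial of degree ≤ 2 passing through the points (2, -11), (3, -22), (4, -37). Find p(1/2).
-2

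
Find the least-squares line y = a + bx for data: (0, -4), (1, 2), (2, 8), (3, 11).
a = -17/5, b = 51/10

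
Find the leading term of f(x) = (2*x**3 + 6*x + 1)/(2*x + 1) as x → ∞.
x**2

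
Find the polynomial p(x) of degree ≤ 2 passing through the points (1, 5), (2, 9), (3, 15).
x**2 + x + 3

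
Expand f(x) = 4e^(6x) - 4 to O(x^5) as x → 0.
24*x + 72*x**2 + 144*x**3 + 216*x**4 + O(x**5)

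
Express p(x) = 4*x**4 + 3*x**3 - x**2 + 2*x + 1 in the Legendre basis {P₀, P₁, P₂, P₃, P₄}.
(22/15)P₀ + (19/5)P₁ + (34/21)P₂ + (6/5)P₃ + (32/35)P₄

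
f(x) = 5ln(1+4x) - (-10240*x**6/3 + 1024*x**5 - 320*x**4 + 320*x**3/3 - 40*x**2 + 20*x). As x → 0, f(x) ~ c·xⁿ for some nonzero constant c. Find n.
7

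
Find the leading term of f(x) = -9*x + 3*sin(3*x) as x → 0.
-27*x**3/2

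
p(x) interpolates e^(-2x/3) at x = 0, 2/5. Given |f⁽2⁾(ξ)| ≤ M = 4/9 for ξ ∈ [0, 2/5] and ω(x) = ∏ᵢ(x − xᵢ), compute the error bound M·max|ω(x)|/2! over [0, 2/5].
2/225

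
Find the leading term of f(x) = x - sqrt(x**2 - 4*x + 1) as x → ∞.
2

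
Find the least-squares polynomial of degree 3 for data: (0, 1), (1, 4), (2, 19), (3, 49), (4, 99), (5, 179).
16/21 + (55/63)x + (25/12)x² + (35/36)x³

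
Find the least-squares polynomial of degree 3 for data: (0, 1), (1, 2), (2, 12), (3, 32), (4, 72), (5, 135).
109/126 + (5/756)x + (185/252)x² + (25/27)x³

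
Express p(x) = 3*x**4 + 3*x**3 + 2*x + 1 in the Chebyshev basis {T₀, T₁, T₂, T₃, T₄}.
(17/8)T₀ + (17/4)T₁ + (3/2)T₂ + (3/4)T₃ + (3/8)T₄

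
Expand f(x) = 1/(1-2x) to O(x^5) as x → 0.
1 + 2*x + 4*x**2 + 8*x**3 + 16*x**4 + O(x**5)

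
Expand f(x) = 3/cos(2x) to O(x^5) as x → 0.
3 + 6*x**2 + 10*x**4 + O(x**5)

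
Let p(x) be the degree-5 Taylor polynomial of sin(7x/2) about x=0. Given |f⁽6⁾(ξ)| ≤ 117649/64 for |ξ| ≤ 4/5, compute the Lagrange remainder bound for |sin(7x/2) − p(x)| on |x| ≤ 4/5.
470596/703125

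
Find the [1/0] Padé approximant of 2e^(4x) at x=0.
8*x + 2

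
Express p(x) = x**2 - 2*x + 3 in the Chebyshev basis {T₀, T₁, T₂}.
(7/2)T₀ + (-2)T₁ + (1/2)T₂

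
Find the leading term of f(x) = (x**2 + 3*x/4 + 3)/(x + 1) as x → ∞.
x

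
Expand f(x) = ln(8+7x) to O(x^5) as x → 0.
log(8) + 7*x/8 - 49*x**2/128 + 343*x**3/1536 - 2401*x**4/16384 + O(x**5)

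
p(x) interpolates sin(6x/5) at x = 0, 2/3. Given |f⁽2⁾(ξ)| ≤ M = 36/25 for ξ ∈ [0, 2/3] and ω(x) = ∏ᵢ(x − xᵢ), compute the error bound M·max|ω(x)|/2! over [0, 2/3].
2/25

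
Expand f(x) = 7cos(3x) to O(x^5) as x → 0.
7 - 63*x**2/2 + 189*x**4/8 + O(x**5)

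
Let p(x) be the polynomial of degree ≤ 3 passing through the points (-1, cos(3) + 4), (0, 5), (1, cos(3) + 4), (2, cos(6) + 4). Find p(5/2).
35*cos(6)/16 - 5*cos(3)/2 + 85/16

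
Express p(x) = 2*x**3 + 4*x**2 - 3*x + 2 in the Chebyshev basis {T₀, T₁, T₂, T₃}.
(4)T₀ + (-3/2)T₁ + (2)T₂ + (1/2)T₃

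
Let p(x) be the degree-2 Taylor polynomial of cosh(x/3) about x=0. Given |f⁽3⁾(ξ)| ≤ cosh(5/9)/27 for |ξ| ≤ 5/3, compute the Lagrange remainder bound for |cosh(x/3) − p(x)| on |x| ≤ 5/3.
125*cosh(5/9)/4374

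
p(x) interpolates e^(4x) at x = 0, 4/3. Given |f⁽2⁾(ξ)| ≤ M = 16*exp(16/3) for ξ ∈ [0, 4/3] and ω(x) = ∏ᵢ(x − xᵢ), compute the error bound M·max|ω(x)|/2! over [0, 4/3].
32*exp(16/3)/9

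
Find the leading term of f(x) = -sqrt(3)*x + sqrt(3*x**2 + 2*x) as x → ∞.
sqrt(3)/3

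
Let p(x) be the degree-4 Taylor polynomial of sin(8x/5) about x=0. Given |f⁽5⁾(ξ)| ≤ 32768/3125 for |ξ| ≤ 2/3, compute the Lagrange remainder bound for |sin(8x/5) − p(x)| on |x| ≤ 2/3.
131072/11390625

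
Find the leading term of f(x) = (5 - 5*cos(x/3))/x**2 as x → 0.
5/18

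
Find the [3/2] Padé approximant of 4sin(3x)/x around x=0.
(12 - 63*x**2/5)/(9*x**2/20 + 1)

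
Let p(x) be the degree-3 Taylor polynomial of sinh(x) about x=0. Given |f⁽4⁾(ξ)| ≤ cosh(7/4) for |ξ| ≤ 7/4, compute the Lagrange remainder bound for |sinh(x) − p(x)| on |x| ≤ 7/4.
2401*cosh(7/4)/6144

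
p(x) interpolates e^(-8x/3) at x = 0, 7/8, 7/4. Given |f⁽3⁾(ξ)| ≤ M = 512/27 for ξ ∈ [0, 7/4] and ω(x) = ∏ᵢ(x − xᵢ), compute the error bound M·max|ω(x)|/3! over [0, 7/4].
343*sqrt(3)/729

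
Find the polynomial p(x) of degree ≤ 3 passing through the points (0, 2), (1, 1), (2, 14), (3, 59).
3*x**3 - 2*x**2 - 2*x + 2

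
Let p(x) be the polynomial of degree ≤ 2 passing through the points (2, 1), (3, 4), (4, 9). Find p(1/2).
1/4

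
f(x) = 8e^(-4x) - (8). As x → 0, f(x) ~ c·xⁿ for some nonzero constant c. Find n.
1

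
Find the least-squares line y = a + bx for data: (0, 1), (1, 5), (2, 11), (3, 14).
a = 1, b = 9/2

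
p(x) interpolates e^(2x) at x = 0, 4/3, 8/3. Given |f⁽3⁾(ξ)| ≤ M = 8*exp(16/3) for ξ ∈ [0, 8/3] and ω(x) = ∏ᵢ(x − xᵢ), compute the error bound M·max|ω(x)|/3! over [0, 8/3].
512*sqrt(3)*exp(16/3)/729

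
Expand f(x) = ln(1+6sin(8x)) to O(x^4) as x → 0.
48*x - 1152*x**2 + 36352*x**3 + O(x**4)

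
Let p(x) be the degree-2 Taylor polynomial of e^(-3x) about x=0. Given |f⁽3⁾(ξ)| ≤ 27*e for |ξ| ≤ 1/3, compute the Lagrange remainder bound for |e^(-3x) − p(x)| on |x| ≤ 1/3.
e/6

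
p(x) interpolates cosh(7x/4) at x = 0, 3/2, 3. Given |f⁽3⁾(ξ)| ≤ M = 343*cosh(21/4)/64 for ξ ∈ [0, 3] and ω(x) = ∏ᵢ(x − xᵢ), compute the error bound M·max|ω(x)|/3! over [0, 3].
343*sqrt(3)*cosh(21/4)/512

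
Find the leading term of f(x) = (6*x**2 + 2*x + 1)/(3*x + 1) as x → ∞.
2*x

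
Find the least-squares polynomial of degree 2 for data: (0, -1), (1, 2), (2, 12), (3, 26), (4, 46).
-41/35 + (33/35)x + (19/7)x²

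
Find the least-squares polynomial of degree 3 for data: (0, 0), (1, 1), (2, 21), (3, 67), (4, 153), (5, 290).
-23/126 + (-2185/756)x + (713/252)x² + (101/54)x³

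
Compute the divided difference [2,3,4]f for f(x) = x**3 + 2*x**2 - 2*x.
11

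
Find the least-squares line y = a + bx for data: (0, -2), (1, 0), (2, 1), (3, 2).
a = -17/10, b = 13/10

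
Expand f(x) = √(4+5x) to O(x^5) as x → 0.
2 + 5*x/4 - 25*x**2/64 + 125*x**3/512 - 3125*x**4/16384 + O(x**5)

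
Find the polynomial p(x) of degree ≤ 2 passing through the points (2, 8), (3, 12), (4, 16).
4*x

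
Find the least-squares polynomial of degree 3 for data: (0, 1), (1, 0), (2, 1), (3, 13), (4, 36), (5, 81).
127/126 + (-643/756)x + (-319/252)x² + (25/27)x³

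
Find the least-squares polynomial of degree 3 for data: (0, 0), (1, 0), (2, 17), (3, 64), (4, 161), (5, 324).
-19/126 + (-923/756)x + (-115/126)x² + (305/108)x³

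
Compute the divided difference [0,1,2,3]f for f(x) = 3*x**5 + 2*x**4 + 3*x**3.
90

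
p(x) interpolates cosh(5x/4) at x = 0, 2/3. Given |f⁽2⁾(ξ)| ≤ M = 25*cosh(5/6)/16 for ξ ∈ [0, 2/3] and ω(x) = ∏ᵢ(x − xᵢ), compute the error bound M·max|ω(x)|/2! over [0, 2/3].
25*cosh(5/6)/288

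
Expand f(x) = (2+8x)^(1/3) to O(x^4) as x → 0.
2**(1/3) + 4*2**(1/3)*x/3 - 16*2**(1/3)*x**2/9 + 320*2**(1/3)*x**3/81 + O(x**4)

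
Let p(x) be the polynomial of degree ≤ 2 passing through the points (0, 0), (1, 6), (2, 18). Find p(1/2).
9/4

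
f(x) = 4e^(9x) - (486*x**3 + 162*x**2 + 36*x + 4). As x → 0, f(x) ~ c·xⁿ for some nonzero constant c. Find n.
4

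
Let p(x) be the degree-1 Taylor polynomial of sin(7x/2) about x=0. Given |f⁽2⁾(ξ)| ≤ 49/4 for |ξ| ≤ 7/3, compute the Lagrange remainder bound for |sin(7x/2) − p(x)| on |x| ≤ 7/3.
2401/72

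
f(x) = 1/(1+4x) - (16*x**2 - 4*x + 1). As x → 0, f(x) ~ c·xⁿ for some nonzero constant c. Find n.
3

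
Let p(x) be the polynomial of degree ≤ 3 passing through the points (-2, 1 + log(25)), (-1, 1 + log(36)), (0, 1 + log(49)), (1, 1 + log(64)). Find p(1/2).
-5*log(6)/8 + log(5)/8 + 1 + 15*log(2)/8 + 15*log(7)/8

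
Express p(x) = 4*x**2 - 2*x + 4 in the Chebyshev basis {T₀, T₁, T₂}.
(6)T₀ + (-2)T₁ + (2)T₂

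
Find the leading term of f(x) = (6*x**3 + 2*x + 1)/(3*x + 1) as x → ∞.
2*x**2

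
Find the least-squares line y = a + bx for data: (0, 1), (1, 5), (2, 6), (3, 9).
a = 3/2, b = 5/2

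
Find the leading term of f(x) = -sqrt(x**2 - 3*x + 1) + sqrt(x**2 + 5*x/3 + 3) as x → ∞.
7/3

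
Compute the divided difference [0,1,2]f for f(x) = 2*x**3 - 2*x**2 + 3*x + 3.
4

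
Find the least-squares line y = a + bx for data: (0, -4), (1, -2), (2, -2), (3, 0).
a = -19/5, b = 6/5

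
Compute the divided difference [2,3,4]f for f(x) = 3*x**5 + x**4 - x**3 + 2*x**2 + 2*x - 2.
903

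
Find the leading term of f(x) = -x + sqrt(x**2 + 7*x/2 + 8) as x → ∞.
7/4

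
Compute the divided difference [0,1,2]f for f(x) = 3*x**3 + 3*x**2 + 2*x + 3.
12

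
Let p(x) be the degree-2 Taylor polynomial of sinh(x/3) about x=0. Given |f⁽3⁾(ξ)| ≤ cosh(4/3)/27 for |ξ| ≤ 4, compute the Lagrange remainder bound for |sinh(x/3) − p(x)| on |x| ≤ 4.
32*cosh(4/3)/81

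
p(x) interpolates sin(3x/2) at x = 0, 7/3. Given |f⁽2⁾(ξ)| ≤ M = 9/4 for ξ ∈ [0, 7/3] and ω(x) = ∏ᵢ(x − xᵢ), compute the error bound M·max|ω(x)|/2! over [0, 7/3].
49/32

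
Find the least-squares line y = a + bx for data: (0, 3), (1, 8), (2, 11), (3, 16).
a = 16/5, b = 21/5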